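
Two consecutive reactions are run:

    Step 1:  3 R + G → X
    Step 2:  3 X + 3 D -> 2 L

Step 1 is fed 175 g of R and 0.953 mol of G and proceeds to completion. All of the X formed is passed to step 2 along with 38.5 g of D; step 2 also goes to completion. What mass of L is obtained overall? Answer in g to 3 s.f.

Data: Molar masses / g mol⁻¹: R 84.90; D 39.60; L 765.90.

351 g

Step 1:
n(R) = 175.0 / 84.90 = 2.061 mol
n(G) = 0.9530 mol
n/ν → R: 0.6870, G: 0.9530; R is limiting.
n(X) produced = (1/3) × 2.061 = 0.6870 mol
Step 2:
n(X) available = 0.6870 mol
n(D) = 38.50 / 39.60 = 0.9722 mol
n/ν → X: 0.2290, D: 0.3241; X is limiting.
n(L) = (2/3) × 0.6870 = 0.4580 mol
mass = 0.4580 × 765.90 = 350.8 g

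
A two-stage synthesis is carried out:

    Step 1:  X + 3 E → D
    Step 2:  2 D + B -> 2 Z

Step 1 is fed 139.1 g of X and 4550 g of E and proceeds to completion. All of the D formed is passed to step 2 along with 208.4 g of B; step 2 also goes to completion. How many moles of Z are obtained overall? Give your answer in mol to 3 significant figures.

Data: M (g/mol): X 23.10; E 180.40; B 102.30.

Step 1:
n(X) = 139.1 / 23.10 = 6.022 mol
n(E) = 4550 / 180.40 = 25.22 mol
n/ν for X = 6.022/1 = 6.022
n/ν for E = 25.22/3 = 8.407
Smallest n/ν is X → limiting reagent.
n(D) produced = (1/1) × 6.022 = 6.022 mol
Step 2:
n(D) available = 6.022 mol
n(B) = 208.4 / 102.30 = 2.037 mol
n/ν for D = 6.022/2 = 3.011
n/ν for B = 2.037/1 = 2.037
Smallest n/ν is B → limiting reagent.
n(Z) = (2/1) × 2.037 = 4.074 mol

4.07 mol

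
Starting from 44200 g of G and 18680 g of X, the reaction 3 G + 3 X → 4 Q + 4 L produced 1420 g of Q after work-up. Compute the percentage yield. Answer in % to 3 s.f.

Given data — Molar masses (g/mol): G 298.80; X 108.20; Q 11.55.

n(G) = 44200 / 298.80 = 147.9 mol
n(X) = 18680 / 108.20 = 172.6 mol
n/ν → G: 49.30, X: 57.53; G is limiting.
theoretical n(Q) = (4/3) × 147.9 = 197.2 mol → 2278 g
% yield = 1420 / 2278 × 100 = 62.34 %

62.3 %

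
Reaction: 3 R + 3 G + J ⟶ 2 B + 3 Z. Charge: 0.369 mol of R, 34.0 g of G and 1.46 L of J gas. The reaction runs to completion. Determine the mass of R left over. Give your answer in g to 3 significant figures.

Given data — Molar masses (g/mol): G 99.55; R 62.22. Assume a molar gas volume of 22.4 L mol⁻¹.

10.8 g

n(R) = 0.3690 mol
n(G) = 34.00 / 99.55 = 0.3415 mol
n(J) = 1.460 / 22.4 = 0.06518 mol
n/ν → R: 0.1230, G: 0.1138, J: 0.06518; J is limiting.
R consumed = (3/1) × 0.06518 = 0.1955 mol
R remaining = 0.3690 − 0.1955 = 0.1735 mol
mass = 0.1735 × 62.22 = 10.80 g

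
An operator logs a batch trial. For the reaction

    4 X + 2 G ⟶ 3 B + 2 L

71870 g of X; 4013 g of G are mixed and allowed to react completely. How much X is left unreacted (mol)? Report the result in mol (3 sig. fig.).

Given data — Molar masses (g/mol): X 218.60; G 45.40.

n(X) = 71870 / 218.60 = 328.8 mol
n(G) = 4013 / 45.40 = 88.39 mol
n/ν for X = 328.8/4 = 82.20
n/ν for G = 88.39/2 = 44.20
Smallest n/ν is G → limiting reagent.
X consumed = (4/2) × 88.39 = 176.8 mol
X remaining = 328.8 − 176.8 = 152.0 mol

152 mol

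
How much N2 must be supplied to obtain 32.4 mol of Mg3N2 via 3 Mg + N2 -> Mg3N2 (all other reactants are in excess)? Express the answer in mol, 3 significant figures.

32.4 mol

n(Mg3N2) = 32.40 mol
n(N2) = (1/1) × 32.40 = 32.40 mol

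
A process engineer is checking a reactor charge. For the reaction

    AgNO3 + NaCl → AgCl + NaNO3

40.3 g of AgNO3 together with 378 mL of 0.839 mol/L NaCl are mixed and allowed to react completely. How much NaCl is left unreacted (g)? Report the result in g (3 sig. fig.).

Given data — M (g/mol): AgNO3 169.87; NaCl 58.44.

4.67 g

n(AgNO3) = 40.30 / 169.87 = 0.2372 mol
n(NaCl) = 0.839 × 378.0/1000 = 0.3171 mol
n/ν for AgNO3 = 0.2372/1 = 0.2372
n/ν for NaCl = 0.3171/1 = 0.3171
Smallest n/ν is AgNO3 → limiting reagent.
NaCl consumed = (1/1) × 0.2372 = 0.2372 mol
NaCl remaining = 0.3171 − 0.2372 = 0.07990 mol
mass = 0.07990 × 58.44 = 4.669 g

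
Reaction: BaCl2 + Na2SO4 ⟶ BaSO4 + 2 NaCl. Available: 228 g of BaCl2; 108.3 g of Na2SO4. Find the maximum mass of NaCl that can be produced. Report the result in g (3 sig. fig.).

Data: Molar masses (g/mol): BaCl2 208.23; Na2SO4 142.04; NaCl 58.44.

n(BaCl2) = 228.0 / 208.23 = 1.095 mol
n(Na2SO4) = 108.3 / 142.04 = 0.7625 mol
n/ν for BaCl2 = 1.095/1 = 1.095
n/ν for Na2SO4 = 0.7625/1 = 0.7625
Smallest n/ν is Na2SO4 → limiting reagent.
n(NaCl) = (2/1) × 0.7625 = 1.525 mol
mass = 1.525 × 58.44 = 89.12 g

89.1 g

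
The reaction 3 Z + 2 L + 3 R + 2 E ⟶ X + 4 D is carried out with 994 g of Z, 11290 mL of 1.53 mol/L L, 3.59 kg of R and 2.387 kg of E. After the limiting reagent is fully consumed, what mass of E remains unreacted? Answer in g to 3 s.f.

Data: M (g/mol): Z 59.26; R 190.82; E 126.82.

969 g

n(Z) = 994.0 / 59.26 = 16.77 mol
n(L) = 1.53 × 11290/1000 = 17.27 mol
n(R) = 3.590×1000 / 190.82 = 18.81 mol
n(E) = 2.387×1000 / 126.82 = 18.82 mol
n/ν → Z: 5.590, L: 8.635, R: 6.270, E: 9.410; Z is limiting.
E consumed = (2/3) × 16.77 = 11.18 mol
E remaining = 18.82 − 11.18 = 7.640 mol
mass = 7.640 × 126.82 = 968.9 g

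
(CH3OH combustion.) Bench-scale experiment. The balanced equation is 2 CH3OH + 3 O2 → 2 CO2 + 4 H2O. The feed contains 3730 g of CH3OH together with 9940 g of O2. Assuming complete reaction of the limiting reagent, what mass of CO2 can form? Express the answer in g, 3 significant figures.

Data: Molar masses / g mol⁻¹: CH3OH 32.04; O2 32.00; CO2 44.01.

5120 g

n(CH3OH) = 3730 / 32.04 = 116.4 mol
n(O2) = 9940 / 32.00 = 310.6 mol
n/ν for CH3OH = 116.4/2 = 58.20
n/ν for O2 = 310.6/3 = 103.5
Smallest n/ν is CH3OH → limiting reagent.
n(CO2) = (2/2) × 116.4 = 116.4 mol
mass = 116.4 × 44.01 = 5123 g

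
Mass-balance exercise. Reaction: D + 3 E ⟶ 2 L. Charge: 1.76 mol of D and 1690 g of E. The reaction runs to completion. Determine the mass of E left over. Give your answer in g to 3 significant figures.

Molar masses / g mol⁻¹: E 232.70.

n(D) = 1.760 mol
n(E) = 1690 / 232.70 = 7.263 mol
n/ν for D = 1.760/1 = 1.760
n/ν for E = 7.263/3 = 2.421
Smallest n/ν is D → limiting reagent.
E consumed = (3/1) × 1.760 = 5.280 mol
E remaining = 7.263 − 5.280 = 1.983 mol
mass = 1.983 × 232.70 = 461.4 g

461 g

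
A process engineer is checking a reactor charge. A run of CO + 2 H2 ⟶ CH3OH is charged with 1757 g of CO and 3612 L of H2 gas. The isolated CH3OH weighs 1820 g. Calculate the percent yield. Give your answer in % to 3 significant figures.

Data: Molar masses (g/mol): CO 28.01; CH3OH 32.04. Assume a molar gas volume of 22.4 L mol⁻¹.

n(CO) = 1757 / 28.01 = 62.73 mol
n(H2) = 3612 / 22.4 = 161.3 mol
n/ν for CO = 62.73/1 = 62.73
n/ν for H2 = 161.3/2 = 80.65
Smallest n/ν is CO → limiting reagent.
theoretical n(CH3OH) = (1/1) × 62.73 = 62.73 mol → 2010 g
% yield = 1820 / 2010 × 100 = 90.55 %

90.6 %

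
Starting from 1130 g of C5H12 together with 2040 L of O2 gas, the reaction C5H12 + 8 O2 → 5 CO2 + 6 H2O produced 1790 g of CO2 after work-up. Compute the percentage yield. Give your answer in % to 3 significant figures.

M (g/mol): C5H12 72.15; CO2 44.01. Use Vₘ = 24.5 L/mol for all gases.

n(C5H12) = 1130 / 72.15 = 15.66 mol
n(O2) = 2040 / 24.5 = 83.27 mol
n/ν for C5H12 = 15.66/1 = 15.66
n/ν for O2 = 83.27/8 = 10.41
Smallest n/ν is O2 → limiting reagent.
theoretical n(CO2) = (5/8) × 83.27 = 52.04 mol → 2290 g
% yield = 1790 / 2290 × 100 = 78.17 %

78.2 %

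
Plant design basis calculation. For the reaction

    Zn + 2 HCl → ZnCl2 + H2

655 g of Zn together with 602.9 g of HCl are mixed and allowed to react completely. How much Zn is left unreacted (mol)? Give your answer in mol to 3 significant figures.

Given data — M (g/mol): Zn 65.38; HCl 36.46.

1.75 mol

n(Zn) = 655.0 / 65.38 = 10.02 mol
n(HCl) = 602.9 / 36.46 = 16.54 mol
n/ν → Zn: 10.02, HCl: 8.270; HCl is limiting.
Zn consumed = (1/2) × 16.54 = 8.270 mol
Zn remaining = 10.02 − 8.270 = 1.750 mol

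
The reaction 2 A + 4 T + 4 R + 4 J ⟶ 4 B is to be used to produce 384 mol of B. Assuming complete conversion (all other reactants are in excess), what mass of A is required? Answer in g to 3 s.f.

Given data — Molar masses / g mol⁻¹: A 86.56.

n(B) = 384.0 mol
n(A) = (2/4) × 384.0 = 192.0 mol
mass = 192.0 × 86.56 = 16620 g

16600 g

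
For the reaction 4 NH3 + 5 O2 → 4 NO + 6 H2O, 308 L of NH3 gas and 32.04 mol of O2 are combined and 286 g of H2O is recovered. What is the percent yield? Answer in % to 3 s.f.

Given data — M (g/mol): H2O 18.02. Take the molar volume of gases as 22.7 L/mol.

n(NH3) = 308.0 / 22.7 = 13.57 mol
n(O2) = 32.04 mol
n/ν for NH3 = 13.57/4 = 3.393
n/ν for O2 = 32.04/5 = 6.408
Smallest n/ν is NH3 → limiting reagent.
theoretical n(H2O) = (6/4) × 13.57 = 20.36 mol → 366.9 g
% yield = 286 / 366.9 × 100 = 77.95 %

78.0 %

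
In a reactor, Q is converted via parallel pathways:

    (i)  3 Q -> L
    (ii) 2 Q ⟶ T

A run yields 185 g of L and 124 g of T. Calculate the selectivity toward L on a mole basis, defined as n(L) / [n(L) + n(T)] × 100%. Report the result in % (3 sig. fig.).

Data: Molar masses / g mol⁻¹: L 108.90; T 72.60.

n(L) = 185 / 108.90 = 1.699 mol
n(T) = 124 / 72.60 = 1.708 mol
selectivity = 1.699/(1.699+1.708) × 100 = 49.87 %

49.9 %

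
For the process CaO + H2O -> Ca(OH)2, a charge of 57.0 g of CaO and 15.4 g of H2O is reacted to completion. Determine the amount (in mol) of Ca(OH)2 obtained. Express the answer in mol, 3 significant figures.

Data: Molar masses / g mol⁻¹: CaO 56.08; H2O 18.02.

n(CaO) = 57.00 / 56.08 = 1.016 mol
n(H2O) = 15.40 / 18.02 = 0.8546 mol
n/ν for CaO = 1.016/1 = 1.016
n/ν for H2O = 0.8546/1 = 0.8546
Smallest n/ν is H2O → limiting reagent.
n(Ca(OH)2) = (1/1) × 0.8546 = 0.8546 mol

0.855 mol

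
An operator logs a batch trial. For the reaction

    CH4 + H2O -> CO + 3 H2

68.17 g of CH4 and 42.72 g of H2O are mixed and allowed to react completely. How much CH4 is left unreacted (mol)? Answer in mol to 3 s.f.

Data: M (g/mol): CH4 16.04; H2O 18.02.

1.88 mol

n(CH4) = 68.17 / 16.04 = 4.250 mol
n(H2O) = 42.72 / 18.02 = 2.371 mol
n/ν for CH4 = 4.250/1 = 4.250
n/ν for H2O = 2.371/1 = 2.371
Smallest n/ν is H2O → limiting reagent.
CH4 consumed = (1/1) × 2.371 = 2.371 mol
CH4 remaining = 4.250 − 2.371 = 1.879 mol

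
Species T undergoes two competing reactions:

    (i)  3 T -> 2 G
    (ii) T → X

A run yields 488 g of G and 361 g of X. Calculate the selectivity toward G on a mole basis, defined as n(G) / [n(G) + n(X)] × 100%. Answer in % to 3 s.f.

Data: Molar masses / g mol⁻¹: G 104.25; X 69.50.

47.4 %

n(G) = 488 / 104.25 = 4.681 mol
n(X) = 361 / 69.50 = 5.194 mol
selectivity = 4.681/(4.681+5.194) × 100 = 47.40 %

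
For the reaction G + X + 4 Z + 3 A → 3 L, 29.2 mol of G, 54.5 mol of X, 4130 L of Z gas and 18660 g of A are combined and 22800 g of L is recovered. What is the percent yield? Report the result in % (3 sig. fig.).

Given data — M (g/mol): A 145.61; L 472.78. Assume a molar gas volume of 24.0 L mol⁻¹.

55.1 %

n(G) = 29.20 mol
n(X) = 54.50 mol
n(Z) = 4130 / 24.0 = 172.1 mol
n(A) = 18660 / 145.61 = 128.2 mol
n/ν for G = 29.20/1 = 29.20
n/ν for X = 54.50/1 = 54.50
n/ν for Z = 172.1/4 = 43.03
n/ν for A = 128.2/3 = 42.73
Smallest n/ν is G → limiting reagent.
theoretical n(L) = (3/1) × 29.20 = 87.60 mol → 41420 g
% yield = 22800 / 41420 × 100 = 55.05 %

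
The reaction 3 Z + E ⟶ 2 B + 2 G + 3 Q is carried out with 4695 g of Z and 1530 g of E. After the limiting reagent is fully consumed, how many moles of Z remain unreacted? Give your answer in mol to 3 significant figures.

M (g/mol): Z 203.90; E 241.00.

3.98 mol

n(Z) = 4695 / 203.90 = 23.03 mol
n(E) = 1530 / 241.00 = 6.349 mol
n/ν for Z = 23.03/3 = 7.677
n/ν for E = 6.349/1 = 6.349
Smallest n/ν is E → limiting reagent.
Z consumed = (3/1) × 6.349 = 19.05 mol
Z remaining = 23.03 − 19.05 = 3.980 mol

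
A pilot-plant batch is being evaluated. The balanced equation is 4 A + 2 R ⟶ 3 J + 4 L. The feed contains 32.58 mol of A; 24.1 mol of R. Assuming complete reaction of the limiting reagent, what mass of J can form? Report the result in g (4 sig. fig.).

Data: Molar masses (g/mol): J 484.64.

11840 g

n(A) = 32.58 mol
n(R) = 24.10 mol
n/ν → A: 8.145, R: 12.05; A is limiting.
n(J) = (3/4) × 32.58 = 24.44 mol
mass = 24.44 × 484.64 = 11840 g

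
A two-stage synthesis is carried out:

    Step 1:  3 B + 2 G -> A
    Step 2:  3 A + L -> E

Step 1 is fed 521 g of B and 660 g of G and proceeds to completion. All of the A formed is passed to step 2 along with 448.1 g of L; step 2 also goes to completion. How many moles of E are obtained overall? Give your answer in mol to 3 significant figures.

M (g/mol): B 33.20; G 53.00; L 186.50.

1.74 mol

Step 1:
n(B) = 521.0 / 33.20 = 15.69 mol
n(G) = 660.0 / 53.00 = 12.45 mol
n/ν for B = 15.69/3 = 5.230
n/ν for G = 12.45/2 = 6.225
Smallest n/ν is B → limiting reagent.
n(A) produced = (1/3) × 15.69 = 5.230 mol
Step 2:
n(A) available = 5.230 mol
n(L) = 448.1 / 186.50 = 2.403 mol
n/ν for A = 5.230/3 = 1.743
n/ν for L = 2.403/1 = 2.403
Smallest n/ν is A → limiting reagent.
n(E) = (1/3) × 5.230 = 1.743 mol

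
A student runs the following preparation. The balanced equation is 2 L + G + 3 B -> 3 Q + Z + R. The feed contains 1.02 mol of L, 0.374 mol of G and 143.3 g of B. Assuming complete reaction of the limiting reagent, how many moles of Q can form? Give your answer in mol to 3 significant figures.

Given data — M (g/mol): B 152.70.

0.938 mol

n(L) = 1.020 mol
n(G) = 0.3740 mol
n(B) = 143.3 / 152.70 = 0.9384 mol
n/ν for L = 1.020/2 = 0.5100
n/ν for G = 0.3740/1 = 0.3740
n/ν for B = 0.9384/3 = 0.3128
Smallest n/ν is B → limiting reagent.
n(Q) = (3/3) × 0.9384 = 0.9384 mol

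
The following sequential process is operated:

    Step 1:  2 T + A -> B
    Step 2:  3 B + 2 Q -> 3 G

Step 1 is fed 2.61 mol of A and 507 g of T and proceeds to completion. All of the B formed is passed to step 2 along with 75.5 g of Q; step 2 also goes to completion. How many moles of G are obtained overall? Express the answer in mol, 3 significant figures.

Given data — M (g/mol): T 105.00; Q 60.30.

1.88 mol

Step 1:
n(A) = 2.610 mol
n(T) = 507.0 / 105.00 = 4.829 mol
n/ν → A: 2.610, T: 2.415; T is limiting.
n(B) produced = (1/2) × 4.829 = 2.415 mol
Step 2:
n(B) available = 2.415 mol
n(Q) = 75.50 / 60.30 = 1.252 mol
n/ν → B: 0.8050, Q: 0.6260; Q is limiting.
n(G) = (3/2) × 1.252 = 1.878 mol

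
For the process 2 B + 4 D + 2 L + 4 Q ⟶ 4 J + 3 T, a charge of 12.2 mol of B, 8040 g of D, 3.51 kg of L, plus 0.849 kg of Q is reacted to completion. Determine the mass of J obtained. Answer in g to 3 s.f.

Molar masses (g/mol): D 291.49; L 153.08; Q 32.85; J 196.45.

n(B) = 12.20 mol
n(D) = 8040 / 291.49 = 27.58 mol
n(L) = 3.510×1000 / 153.08 = 22.93 mol
n(Q) = 0.8490×1000 / 32.85 = 25.84 mol
n/ν for B = 12.20/2 = 6.100
n/ν for D = 27.58/4 = 6.895
n/ν for L = 22.93/2 = 11.47
n/ν for Q = 25.84/4 = 6.460
Smallest n/ν is B → limiting reagent.
n(J) = (4/2) × 12.20 = 24.40 mol
mass = 24.40 × 196.45 = 4793 g

4790 g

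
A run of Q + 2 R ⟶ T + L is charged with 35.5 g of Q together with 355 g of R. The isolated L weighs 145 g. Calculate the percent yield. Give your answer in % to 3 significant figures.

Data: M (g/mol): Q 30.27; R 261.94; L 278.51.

n(Q) = 35.50 / 30.27 = 1.173 mol
n(R) = 355.0 / 261.94 = 1.355 mol
n/ν for Q = 1.173/1 = 1.173
n/ν for R = 1.355/2 = 0.6775
Smallest n/ν is R → limiting reagent.
theoretical n(L) = (1/2) × 1.355 = 0.6775 mol → 188.7 g
% yield = 145 / 188.7 × 100 = 76.84 %

76.8 %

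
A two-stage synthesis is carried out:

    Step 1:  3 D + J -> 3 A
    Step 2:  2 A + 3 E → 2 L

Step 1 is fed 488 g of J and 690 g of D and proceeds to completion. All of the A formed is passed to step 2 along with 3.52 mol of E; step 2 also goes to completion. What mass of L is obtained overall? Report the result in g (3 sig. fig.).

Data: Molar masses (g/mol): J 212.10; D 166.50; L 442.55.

1040 g

Step 1:
n(J) = 488.0 / 212.10 = 2.301 mol
n(D) = 690.0 / 166.50 = 4.144 mol
n/ν for J = 2.301/1 = 2.301
n/ν for D = 4.144/3 = 1.381
Smallest n/ν is D → limiting reagent.
n(A) produced = (3/3) × 4.144 = 4.144 mol
Step 2:
n(A) available = 4.144 mol
n(E) = 3.520 mol
n/ν for A = 4.144/2 = 2.072
n/ν for E = 3.520/3 = 1.173
Smallest n/ν is E → limiting reagent.
n(L) = (2/3) × 3.520 = 2.347 mol
mass = 2.347 × 442.55 = 1039 g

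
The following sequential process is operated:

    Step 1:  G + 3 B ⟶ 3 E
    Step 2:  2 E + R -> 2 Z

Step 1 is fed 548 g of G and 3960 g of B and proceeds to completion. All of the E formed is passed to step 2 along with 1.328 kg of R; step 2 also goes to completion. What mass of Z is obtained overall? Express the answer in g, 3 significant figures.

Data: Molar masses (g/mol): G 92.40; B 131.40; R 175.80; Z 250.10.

Step 1:
n(G) = 548.0 / 92.40 = 5.931 mol
n(B) = 3960 / 131.40 = 30.14 mol
n/ν → G: 5.931, B: 10.05; G is limiting.
n(E) produced = (3/1) × 5.931 = 17.79 mol
Step 2:
n(E) available = 17.79 mol
n(R) = 1.328×1000 / 175.80 = 7.554 mol
n/ν → E: 8.895, R: 7.554; R is limiting.
n(Z) = (2/1) × 7.554 = 15.11 mol
mass = 15.11 × 250.10 = 3779 g

3780 g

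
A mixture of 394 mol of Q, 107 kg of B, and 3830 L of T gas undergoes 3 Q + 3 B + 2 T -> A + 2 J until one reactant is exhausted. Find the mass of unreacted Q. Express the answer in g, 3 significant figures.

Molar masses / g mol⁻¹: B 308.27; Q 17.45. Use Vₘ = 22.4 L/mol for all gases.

n(Q) = 394.0 mol
n(B) = 107.0×1000 / 308.27 = 347.1 mol
n(T) = 3830 / 22.4 = 171.0 mol
n/ν for Q = 394.0/3 = 131.3
n/ν for B = 347.1/3 = 115.7
n/ν for T = 171.0/2 = 85.50
Smallest n/ν is T → limiting reagent.
Q consumed = (3/2) × 171.0 = 256.5 mol
Q remaining = 394.0 − 256.5 = 137.5 mol
mass = 137.5 × 17.45 = 2399 g

2400 g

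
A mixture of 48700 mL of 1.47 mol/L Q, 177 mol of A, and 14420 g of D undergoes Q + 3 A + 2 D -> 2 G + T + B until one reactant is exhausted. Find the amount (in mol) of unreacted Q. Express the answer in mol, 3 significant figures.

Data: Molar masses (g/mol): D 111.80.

n(Q) = 1.47 × 48700/1000 = 71.59 mol
n(A) = 177.0 mol
n(D) = 14420 / 111.80 = 129.0 mol
n/ν for Q = 71.59/1 = 71.59
n/ν for A = 177.0/3 = 59.00
n/ν for D = 129.0/2 = 64.50
Smallest n/ν is A → limiting reagent.
Q consumed = (1/3) × 177.0 = 59.00 mol
Q remaining = 71.59 − 59.00 = 12.59 mol

12.6 mol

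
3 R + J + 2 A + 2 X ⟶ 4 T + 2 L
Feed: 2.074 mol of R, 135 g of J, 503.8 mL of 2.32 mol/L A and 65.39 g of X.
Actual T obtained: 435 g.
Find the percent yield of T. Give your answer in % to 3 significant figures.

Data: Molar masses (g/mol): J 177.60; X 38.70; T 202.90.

91.7 %

n(R) = 2.074 mol
n(J) = 135.0 / 177.60 = 0.7601 mol
n(A) = 2.32 × 503.8/1000 = 1.169 mol
n(X) = 65.39 / 38.70 = 1.690 mol
n/ν for R = 2.074/3 = 0.6913
n/ν for J = 0.7601/1 = 0.7601
n/ν for A = 1.169/2 = 0.5845
n/ν for X = 1.690/2 = 0.8450
Smallest n/ν is A → limiting reagent.
theoretical n(T) = (4/2) × 1.169 = 2.338 mol → 474.4 g
% yield = 435 / 474.4 × 100 = 91.69 %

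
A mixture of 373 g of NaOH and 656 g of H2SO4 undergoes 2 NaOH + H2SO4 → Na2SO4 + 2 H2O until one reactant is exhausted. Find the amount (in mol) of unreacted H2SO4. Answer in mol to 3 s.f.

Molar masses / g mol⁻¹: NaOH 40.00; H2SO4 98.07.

2.03 mol

n(NaOH) = 373.0 / 40.00 = 9.325 mol
n(H2SO4) = 656.0 / 98.07 = 6.689 mol
n/ν for NaOH = 9.325/2 = 4.663
n/ν for H2SO4 = 6.689/1 = 6.689
Smallest n/ν is NaOH → limiting reagent.
H2SO4 consumed = (1/2) × 9.325 = 4.663 mol
H2SO4 remaining = 6.689 − 4.663 = 2.026 mol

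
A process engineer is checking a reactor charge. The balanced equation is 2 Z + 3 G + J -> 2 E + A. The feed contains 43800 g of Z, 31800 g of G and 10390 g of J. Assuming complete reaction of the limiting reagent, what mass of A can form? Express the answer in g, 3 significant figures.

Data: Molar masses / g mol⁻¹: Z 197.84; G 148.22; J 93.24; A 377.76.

n(Z) = 43800 / 197.84 = 221.4 mol
n(G) = 31800 / 148.22 = 214.5 mol
n(J) = 10390 / 93.24 = 111.4 mol
n/ν for Z = 221.4/2 = 110.7
n/ν for G = 214.5/3 = 71.50
n/ν for J = 111.4/1 = 111.4
Smallest n/ν is G → limiting reagent.
n(A) = (1/3) × 214.5 = 71.50 mol
mass = 71.50 × 377.76 = 27010 g

27000 g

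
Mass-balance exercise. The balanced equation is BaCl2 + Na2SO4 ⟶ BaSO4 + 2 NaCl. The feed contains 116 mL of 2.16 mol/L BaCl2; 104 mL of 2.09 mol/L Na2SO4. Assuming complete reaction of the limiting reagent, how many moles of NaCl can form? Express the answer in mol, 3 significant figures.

0.435 mol

n(BaCl2) = 2.16 × 116.0/1000 = 0.2506 mol
n(Na2SO4) = 2.09 × 104.0/1000 = 0.2174 mol
n/ν → BaCl2: 0.2506, Na2SO4: 0.2174; Na2SO4 is limiting.
n(NaCl) = (2/1) × 0.2174 = 0.4348 mol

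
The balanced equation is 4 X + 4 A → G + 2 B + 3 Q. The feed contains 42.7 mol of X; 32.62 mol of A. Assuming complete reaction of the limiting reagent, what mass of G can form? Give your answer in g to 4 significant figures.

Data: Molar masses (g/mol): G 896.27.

n(X) = 42.70 mol
n(A) = 32.62 mol
n/ν for X = 42.70/4 = 10.68
n/ν for A = 32.62/4 = 8.155
Smallest n/ν is A → limiting reagent.
n(G) = (1/4) × 32.62 = 8.155 mol
mass = 8.155 × 896.27 = 7309 g

7309 g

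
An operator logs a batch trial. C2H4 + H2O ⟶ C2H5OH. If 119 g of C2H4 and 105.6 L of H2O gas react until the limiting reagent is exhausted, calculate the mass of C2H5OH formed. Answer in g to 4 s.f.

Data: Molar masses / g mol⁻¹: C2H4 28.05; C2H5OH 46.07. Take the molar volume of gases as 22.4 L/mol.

195.4 g

n(C2H4) = 119.0 / 28.05 = 4.242 mol
n(H2O) = 105.6 / 22.4 = 4.714 mol
n/ν for C2H4 = 4.242/1 = 4.242
n/ν for H2O = 4.714/1 = 4.714
Smallest n/ν is C2H4 → limiting reagent.
n(C2H5OH) = (1/1) × 4.242 = 4.242 mol
mass = 4.242 × 46.07 = 195.4 g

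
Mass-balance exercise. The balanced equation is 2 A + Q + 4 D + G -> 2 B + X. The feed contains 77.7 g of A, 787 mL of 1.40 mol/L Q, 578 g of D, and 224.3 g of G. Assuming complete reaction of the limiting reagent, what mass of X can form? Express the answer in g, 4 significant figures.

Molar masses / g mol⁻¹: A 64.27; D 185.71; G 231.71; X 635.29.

384.0 g

n(A) = 77.70 / 64.27 = 1.209 mol
n(Q) = 1.40 × 787.0/1000 = 1.102 mol
n(D) = 578.0 / 185.71 = 3.112 mol
n(G) = 224.3 / 231.71 = 0.9680 mol
n/ν for A = 1.209/2 = 0.6045
n/ν for Q = 1.102/1 = 1.102
n/ν for D = 3.112/4 = 0.7780
n/ν for G = 0.9680/1 = 0.9680
Smallest n/ν is A → limiting reagent.
n(X) = (1/2) × 1.209 = 0.6045 mol
mass = 0.6045 × 635.29 = 384.0 g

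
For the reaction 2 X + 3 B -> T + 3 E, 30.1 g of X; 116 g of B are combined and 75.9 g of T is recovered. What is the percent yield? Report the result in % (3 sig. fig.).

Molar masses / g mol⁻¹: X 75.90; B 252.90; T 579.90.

n(X) = 30.10 / 75.90 = 0.3966 mol
n(B) = 116.0 / 252.90 = 0.4587 mol
n/ν → X: 0.1983, B: 0.1529; B is limiting.
theoretical n(T) = (1/3) × 0.4587 = 0.1529 mol → 88.67 g
% yield = 75.9 / 88.67 × 100 = 85.60 %

85.6 %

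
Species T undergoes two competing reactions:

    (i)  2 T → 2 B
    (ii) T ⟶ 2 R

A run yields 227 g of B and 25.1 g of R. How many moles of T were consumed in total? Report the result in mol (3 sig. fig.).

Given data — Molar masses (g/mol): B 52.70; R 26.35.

n(B) = 227 / 52.70 = 4.307 mol
n(R) = 25.1 / 26.35 = 0.9526 mol
n(T) via (i) = (2/2)×4.307 = 4.307 mol
n(T) via (ii) = (1/2)×0.9526 = 0.4763 mol
total n(T) = 4.307 + 0.4763 = 4.783 mol

4.78 mol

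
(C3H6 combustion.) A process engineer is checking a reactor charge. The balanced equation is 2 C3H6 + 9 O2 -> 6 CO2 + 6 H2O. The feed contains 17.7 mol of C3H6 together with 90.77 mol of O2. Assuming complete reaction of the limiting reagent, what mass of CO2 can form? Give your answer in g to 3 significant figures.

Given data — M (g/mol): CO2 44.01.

n(C3H6) = 17.70 mol
n(O2) = 90.77 mol
n/ν for C3H6 = 17.70/2 = 8.850
n/ν for O2 = 90.77/9 = 10.09
Smallest n/ν is C3H6 → limiting reagent.
n(CO2) = (6/2) × 17.70 = 53.10 mol
mass = 53.10 × 44.01 = 2337 g

2340 g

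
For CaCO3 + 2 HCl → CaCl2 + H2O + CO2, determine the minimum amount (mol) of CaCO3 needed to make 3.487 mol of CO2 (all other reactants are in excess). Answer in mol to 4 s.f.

n(CO2) = 3.487 mol
n(CaCO3) = (1/1) × 3.487 = 3.487 mol

3.487 mol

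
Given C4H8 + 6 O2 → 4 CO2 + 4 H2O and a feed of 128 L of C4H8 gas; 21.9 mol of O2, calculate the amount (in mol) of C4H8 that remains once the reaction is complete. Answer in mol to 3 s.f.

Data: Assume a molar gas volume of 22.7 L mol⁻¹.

n(C4H8) = 128.0 / 22.7 = 5.639 mol
n(O2) = 21.90 mol
n/ν for C4H8 = 5.639/1 = 5.639
n/ν for O2 = 21.90/6 = 3.650
Smallest n/ν is O2 → limiting reagent.
C4H8 consumed = (1/6) × 21.90 = 3.650 mol
C4H8 remaining = 5.639 − 3.650 = 1.989 mol

1.99 mol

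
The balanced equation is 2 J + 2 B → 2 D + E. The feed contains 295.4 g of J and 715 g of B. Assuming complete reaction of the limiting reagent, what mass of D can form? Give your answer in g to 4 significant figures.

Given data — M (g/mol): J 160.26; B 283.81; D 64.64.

119.1 g

n(J) = 295.4 / 160.26 = 1.843 mol
n(B) = 715.0 / 283.81 = 2.519 mol
n/ν for J = 1.843/2 = 0.9215
n/ν for B = 2.519/2 = 1.260
Smallest n/ν is J → limiting reagent.
n(D) = (2/2) × 1.843 = 1.843 mol
mass = 1.843 × 64.64 = 119.1 g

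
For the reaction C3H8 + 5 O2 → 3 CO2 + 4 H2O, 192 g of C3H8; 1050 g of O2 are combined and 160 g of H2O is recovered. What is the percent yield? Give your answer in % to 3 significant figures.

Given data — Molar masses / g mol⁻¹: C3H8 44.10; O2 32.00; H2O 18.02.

51.0 %

n(C3H8) = 192.0 / 44.10 = 4.354 mol
n(O2) = 1050 / 32.00 = 32.81 mol
n/ν for C3H8 = 4.354/1 = 4.354
n/ν for O2 = 32.81/5 = 6.562
Smallest n/ν is C3H8 → limiting reagent.
theoretical n(H2O) = (4/1) × 4.354 = 17.42 mol → 313.9 g
% yield = 160 / 313.9 × 100 = 50.97 %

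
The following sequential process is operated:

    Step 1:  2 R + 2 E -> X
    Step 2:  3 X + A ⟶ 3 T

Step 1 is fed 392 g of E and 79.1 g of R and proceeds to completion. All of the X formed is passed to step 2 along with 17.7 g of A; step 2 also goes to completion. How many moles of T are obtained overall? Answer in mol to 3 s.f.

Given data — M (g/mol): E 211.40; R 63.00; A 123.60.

Step 1:
n(E) = 392.0 / 211.40 = 1.854 mol
n(R) = 79.10 / 63.00 = 1.256 mol
n/ν for E = 1.854/2 = 0.9270
n/ν for R = 1.256/2 = 0.6280
Smallest n/ν is R → limiting reagent.
n(X) produced = (1/2) × 1.256 = 0.6280 mol
Step 2:
n(X) available = 0.6280 mol
n(A) = 17.70 / 123.60 = 0.1432 mol
n/ν for X = 0.6280/3 = 0.2093
n/ν for A = 0.1432/1 = 0.1432
Smallest n/ν is A → limiting reagent.
n(T) = (3/1) × 0.1432 = 0.4296 mol

0.430 mol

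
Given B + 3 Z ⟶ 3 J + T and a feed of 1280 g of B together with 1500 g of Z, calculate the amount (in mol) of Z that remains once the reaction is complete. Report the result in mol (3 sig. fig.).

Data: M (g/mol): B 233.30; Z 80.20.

n(B) = 1280 / 233.30 = 5.486 mol
n(Z) = 1500 / 80.20 = 18.70 mol
n/ν for B = 5.486/1 = 5.486
n/ν for Z = 18.70/3 = 6.233
Smallest n/ν is B → limiting reagent.
Z consumed = (3/1) × 5.486 = 16.46 mol
Z remaining = 18.70 − 16.46 = 2.240 mol

2.24 mol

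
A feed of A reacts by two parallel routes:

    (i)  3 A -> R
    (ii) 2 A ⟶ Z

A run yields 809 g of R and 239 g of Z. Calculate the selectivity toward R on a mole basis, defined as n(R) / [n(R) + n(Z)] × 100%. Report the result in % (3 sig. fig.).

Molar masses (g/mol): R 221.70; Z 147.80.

n(R) = 809 / 221.70 = 3.649 mol
n(Z) = 239 / 147.80 = 1.617 mol
selectivity = 3.649/(3.649+1.617) × 100 = 69.29 %

69.3 %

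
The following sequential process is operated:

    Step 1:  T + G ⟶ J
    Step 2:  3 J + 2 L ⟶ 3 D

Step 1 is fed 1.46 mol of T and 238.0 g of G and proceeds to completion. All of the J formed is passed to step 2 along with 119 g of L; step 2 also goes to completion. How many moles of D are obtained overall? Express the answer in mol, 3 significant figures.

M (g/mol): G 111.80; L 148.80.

1.20 mol

Step 1:
n(T) = 1.460 mol
n(G) = 238.0 / 111.80 = 2.129 mol
n/ν → T: 1.460, G: 2.129; T is limiting.
n(J) produced = (1/1) × 1.460 = 1.460 mol
Step 2:
n(J) available = 1.460 mol
n(L) = 119.0 / 148.80 = 0.7997 mol
n/ν → J: 0.4867, L: 0.3999; L is limiting.
n(D) = (3/2) × 0.7997 = 1.200 mol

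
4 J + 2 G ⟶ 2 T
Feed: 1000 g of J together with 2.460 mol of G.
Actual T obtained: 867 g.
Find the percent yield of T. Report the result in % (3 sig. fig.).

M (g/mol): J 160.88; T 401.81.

87.7 %

n(J) = 1000 / 160.88 = 6.216 mol
n(G) = 2.460 mol
n/ν for J = 6.216/4 = 1.554
n/ν for G = 2.460/2 = 1.230
Smallest n/ν is G → limiting reagent.
theoretical n(T) = (2/2) × 2.460 = 2.460 mol → 988.5 g
% yield = 867 / 988.5 × 100 = 87.71 %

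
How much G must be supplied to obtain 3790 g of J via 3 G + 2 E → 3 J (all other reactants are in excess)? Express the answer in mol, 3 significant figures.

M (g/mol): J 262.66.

14.4 mol

n(J) = 3790 / 262.66 = 14.43 mol
n(G) = (3/3) × 14.43 = 14.43 mol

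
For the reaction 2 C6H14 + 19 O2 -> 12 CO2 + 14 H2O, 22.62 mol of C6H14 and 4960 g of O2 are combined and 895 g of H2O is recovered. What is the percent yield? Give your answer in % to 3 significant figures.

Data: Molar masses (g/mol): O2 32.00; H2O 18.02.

n(C6H14) = 22.62 mol
n(O2) = 4960 / 32.00 = 155.0 mol
n/ν → C6H14: 11.31, O2: 8.158; O2 is limiting.
theoretical n(H2O) = (14/19) × 155.0 = 114.2 mol → 2058 g
% yield = 895 / 2058 × 100 = 43.49 %

43.5 %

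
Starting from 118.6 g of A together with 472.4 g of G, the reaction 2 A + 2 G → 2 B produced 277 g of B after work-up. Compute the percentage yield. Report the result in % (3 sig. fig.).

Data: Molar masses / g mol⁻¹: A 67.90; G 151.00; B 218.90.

n(A) = 118.6 / 67.90 = 1.747 mol
n(G) = 472.4 / 151.00 = 3.128 mol
n/ν for A = 1.747/2 = 0.8735
n/ν for G = 3.128/2 = 1.564
Smallest n/ν is A → limiting reagent.
theoretical n(B) = (2/2) × 1.747 = 1.747 mol → 382.4 g
% yield = 277 / 382.4 × 100 = 72.44 %

72.4 %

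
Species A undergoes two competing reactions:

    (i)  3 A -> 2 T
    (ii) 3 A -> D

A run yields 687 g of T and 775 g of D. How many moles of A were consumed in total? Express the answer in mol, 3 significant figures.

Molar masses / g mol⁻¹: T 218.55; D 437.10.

n(T) = 687 / 218.55 = 3.143 mol
n(D) = 775 / 437.10 = 1.773 mol
n(A) via (i) = (3/2)×3.143 = 4.715 mol
n(A) via (ii) = (3/1)×1.773 = 5.319 mol
total n(A) = 4.715 + 5.319 = 10.03 mol

10.0 mol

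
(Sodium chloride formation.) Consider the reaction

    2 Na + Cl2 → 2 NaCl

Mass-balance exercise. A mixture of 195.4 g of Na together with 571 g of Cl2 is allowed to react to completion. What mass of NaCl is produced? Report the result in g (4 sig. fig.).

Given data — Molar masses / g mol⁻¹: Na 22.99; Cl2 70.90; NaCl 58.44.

n(Na) = 195.4 / 22.99 = 8.499 mol
n(Cl2) = 571.0 / 70.90 = 8.054 mol
n/ν → Na: 4.250, Cl2: 8.054; Na is limiting.
n(NaCl) = (2/2) × 8.499 = 8.499 mol
mass = 8.499 × 58.44 = 496.7 g

496.7 g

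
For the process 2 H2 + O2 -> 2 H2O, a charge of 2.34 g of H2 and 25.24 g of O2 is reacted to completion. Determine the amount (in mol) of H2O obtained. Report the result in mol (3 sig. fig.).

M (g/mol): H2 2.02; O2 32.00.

1.16 mol

n(H2) = 2.340 / 2.02 = 1.158 mol
n(O2) = 25.24 / 32.00 = 0.7888 mol
n/ν → H2: 0.5790, O2: 0.7888; H2 is limiting.
n(H2O) = (2/2) × 1.158 = 1.158 mol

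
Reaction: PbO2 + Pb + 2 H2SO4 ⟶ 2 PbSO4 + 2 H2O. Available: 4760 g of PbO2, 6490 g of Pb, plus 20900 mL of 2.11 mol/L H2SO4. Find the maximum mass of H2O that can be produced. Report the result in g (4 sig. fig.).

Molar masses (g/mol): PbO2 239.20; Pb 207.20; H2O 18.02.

717.2 g

n(PbO2) = 4760 / 239.20 = 19.90 mol
n(Pb) = 6490 / 207.20 = 31.32 mol
n(H2SO4) = 2.11 × 20900/1000 = 44.10 mol
n/ν → PbO2: 19.90, Pb: 31.32, H2SO4: 22.05; PbO2 is limiting.
n(H2O) = (2/1) × 19.90 = 39.80 mol
mass = 39.80 × 18.02 = 717.2 g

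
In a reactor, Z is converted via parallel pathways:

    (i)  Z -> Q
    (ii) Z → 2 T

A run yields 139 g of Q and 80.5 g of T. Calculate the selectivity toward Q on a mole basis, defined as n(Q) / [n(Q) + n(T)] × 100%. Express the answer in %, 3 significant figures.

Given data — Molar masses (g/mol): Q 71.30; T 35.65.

n(Q) = 139 / 71.30 = 1.950 mol
n(T) = 80.5 / 35.65 = 2.258 mol
selectivity = 1.950/(1.950+2.258) × 100 = 46.34 %

46.3 %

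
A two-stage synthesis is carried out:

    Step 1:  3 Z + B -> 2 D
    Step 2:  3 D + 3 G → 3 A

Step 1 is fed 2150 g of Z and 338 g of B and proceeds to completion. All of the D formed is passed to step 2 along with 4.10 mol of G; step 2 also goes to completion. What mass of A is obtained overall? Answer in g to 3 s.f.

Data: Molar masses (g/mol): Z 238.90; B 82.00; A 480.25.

1970 g

Step 1:
n(Z) = 2150 / 238.90 = 9.000 mol
n(B) = 338.0 / 82.00 = 4.122 mol
n/ν for Z = 9.000/3 = 3.000
n/ν for B = 4.122/1 = 4.122
Smallest n/ν is Z → limiting reagent.
n(D) produced = (2/3) × 9.000 = 6.000 mol
Step 2:
n(D) available = 6.000 mol
n(G) = 4.100 mol
n/ν for D = 6.000/3 = 2.000
n/ν for G = 4.100/3 = 1.367
Smallest n/ν is G → limiting reagent.
n(A) = (3/3) × 4.100 = 4.100 mol
mass = 4.100 × 480.25 = 1969 g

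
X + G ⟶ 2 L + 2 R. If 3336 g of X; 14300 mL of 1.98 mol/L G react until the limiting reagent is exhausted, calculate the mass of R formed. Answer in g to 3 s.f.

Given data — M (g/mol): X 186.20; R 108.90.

3900 g

n(X) = 3336 / 186.20 = 17.92 mol
n(G) = 1.98 × 14300/1000 = 28.31 mol
n/ν for X = 17.92/1 = 17.92
n/ν for G = 28.31/1 = 28.31
Smallest n/ν is X → limiting reagent.
n(R) = (2/1) × 17.92 = 35.84 mol
mass = 35.84 × 108.90 = 3903 g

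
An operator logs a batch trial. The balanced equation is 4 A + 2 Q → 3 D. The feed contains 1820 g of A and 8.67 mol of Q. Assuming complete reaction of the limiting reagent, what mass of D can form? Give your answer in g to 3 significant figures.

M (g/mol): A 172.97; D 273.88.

n(A) = 1820 / 172.97 = 10.52 mol
n(Q) = 8.670 mol
n/ν → A: 2.630, Q: 4.335; A is limiting.
n(D) = (3/4) × 10.52 = 7.890 mol
mass = 7.890 × 273.88 = 2161 g

2160 g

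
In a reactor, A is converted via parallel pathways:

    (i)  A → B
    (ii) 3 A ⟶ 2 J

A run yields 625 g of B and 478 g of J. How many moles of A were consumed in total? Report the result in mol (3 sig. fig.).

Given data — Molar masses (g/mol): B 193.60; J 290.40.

5.70 mol

n(B) = 625 / 193.60 = 3.228 mol
n(J) = 478 / 290.40 = 1.646 mol
n(A) via (i) = (1/1)×3.228 = 3.228 mol
n(A) via (ii) = (3/2)×1.646 = 2.469 mol
total n(A) = 3.228 + 2.469 = 5.697 mol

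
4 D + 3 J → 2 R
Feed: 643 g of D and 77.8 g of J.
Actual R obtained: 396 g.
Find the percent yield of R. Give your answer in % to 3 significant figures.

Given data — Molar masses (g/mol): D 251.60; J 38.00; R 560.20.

55.3 %

n(D) = 643.0 / 251.60 = 2.556 mol
n(J) = 77.80 / 38.00 = 2.047 mol
n/ν for D = 2.556/4 = 0.6390
n/ν for J = 2.047/3 = 0.6823
Smallest n/ν is D → limiting reagent.
theoretical n(R) = (2/4) × 2.556 = 1.278 mol → 715.9 g
% yield = 396 / 715.9 × 100 = 55.31 %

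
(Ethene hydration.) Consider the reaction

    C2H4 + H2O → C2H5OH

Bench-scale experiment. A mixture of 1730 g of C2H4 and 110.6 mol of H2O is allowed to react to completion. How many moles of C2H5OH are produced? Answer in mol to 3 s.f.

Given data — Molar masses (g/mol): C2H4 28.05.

n(C2H4) = 1730 / 28.05 = 61.68 mol
n(H2O) = 110.6 mol
n/ν for C2H4 = 61.68/1 = 61.68
n/ν for H2O = 110.6/1 = 110.6
Smallest n/ν is C2H4 → limiting reagent.
n(C2H5OH) = (1/1) × 61.68 = 61.68 mol

61.7 mol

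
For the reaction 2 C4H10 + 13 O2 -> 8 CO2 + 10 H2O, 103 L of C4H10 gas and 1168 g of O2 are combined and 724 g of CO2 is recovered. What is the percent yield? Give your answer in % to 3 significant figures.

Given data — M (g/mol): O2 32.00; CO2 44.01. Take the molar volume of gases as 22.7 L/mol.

90.6 %

n(C4H10) = 103.0 / 22.7 = 4.537 mol
n(O2) = 1168 / 32.00 = 36.50 mol
n/ν for C4H10 = 4.537/2 = 2.269
n/ν for O2 = 36.50/13 = 2.808
Smallest n/ν is C4H10 → limiting reagent.
theoretical n(CO2) = (8/2) × 4.537 = 18.15 mol → 798.8 g
% yield = 724 / 798.8 × 100 = 90.64 %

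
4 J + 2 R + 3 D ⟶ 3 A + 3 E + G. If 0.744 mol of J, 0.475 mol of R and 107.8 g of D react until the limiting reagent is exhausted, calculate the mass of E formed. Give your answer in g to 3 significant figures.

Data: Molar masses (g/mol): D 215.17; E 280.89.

n(J) = 0.7440 mol
n(R) = 0.4750 mol
n(D) = 107.8 / 215.17 = 0.5010 mol
n/ν for J = 0.7440/4 = 0.1860
n/ν for R = 0.4750/2 = 0.2375
n/ν for D = 0.5010/3 = 0.1670
Smallest n/ν is D → limiting reagent.
n(E) = (3/3) × 0.5010 = 0.5010 mol
mass = 0.5010 × 280.89 = 140.7 g

141 g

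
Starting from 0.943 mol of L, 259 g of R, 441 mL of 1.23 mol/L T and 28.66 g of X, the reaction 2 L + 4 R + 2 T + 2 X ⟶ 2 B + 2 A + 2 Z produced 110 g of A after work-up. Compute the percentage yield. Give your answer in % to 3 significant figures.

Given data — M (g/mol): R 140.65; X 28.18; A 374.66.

54.1 %

n(L) = 0.9430 mol
n(R) = 259.0 / 140.65 = 1.841 mol
n(T) = 1.23 × 441.0/1000 = 0.5424 mol
n(X) = 28.66 / 28.18 = 1.017 mol
n/ν → L: 0.4715, R: 0.4603, T: 0.2712, X: 0.5085; T is limiting.
theoretical n(A) = (2/2) × 0.5424 = 0.5424 mol → 203.2 g
% yield = 110 / 203.2 × 100 = 54.13 %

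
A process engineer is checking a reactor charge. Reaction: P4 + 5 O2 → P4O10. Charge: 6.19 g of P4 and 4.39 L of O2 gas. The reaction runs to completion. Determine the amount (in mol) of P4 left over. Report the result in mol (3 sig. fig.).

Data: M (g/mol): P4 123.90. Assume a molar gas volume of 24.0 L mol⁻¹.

n(P4) = 6.190 / 123.90 = 0.04996 mol
n(O2) = 4.390 / 24.0 = 0.1829 mol
n/ν → P4: 0.04996, O2: 0.03658; O2 is limiting.
P4 consumed = (1/5) × 0.1829 = 0.03658 mol
P4 remaining = 0.04996 − 0.03658 = 0.01338 mol

0.0134 mol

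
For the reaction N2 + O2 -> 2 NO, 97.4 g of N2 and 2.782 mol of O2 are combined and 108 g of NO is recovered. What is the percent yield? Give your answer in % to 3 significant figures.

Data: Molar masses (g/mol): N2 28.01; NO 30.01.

64.7 %

n(N2) = 97.40 / 28.01 = 3.477 mol
n(O2) = 2.782 mol
n/ν → N2: 3.477, O2: 2.782; O2 is limiting.
theoretical n(NO) = (2/1) × 2.782 = 5.564 mol → 167.0 g
% yield = 108 / 167.0 × 100 = 64.67 %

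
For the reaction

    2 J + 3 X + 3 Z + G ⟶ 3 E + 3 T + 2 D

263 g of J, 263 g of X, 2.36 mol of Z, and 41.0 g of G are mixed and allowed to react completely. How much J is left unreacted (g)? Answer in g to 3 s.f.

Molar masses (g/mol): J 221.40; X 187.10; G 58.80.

n(J) = 263.0 / 221.40 = 1.188 mol
n(X) = 263.0 / 187.10 = 1.406 mol
n(Z) = 2.360 mol
n(G) = 41.00 / 58.80 = 0.6973 mol
n/ν → J: 0.5940, X: 0.4687, Z: 0.7867, G: 0.6973; X is limiting.
J consumed = (2/3) × 1.406 = 0.9373 mol
J remaining = 1.188 − 0.9373 = 0.2507 mol
mass = 0.2507 × 221.40 = 55.50 g

55.5 g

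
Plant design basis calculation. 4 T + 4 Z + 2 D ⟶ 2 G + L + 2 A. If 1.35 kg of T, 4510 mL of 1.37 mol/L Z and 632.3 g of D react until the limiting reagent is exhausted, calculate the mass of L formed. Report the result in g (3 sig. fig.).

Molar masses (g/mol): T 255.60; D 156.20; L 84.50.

n(T) = 1.350×1000 / 255.60 = 5.282 mol
n(Z) = 1.37 × 4510/1000 = 6.179 mol
n(D) = 632.3 / 156.20 = 4.048 mol
n/ν for T = 5.282/4 = 1.321
n/ν for Z = 6.179/4 = 1.545
n/ν for D = 4.048/2 = 2.024
Smallest n/ν is T → limiting reagent.
n(L) = (1/4) × 5.282 = 1.321 mol
mass = 1.321 × 84.50 = 111.6 g

112 g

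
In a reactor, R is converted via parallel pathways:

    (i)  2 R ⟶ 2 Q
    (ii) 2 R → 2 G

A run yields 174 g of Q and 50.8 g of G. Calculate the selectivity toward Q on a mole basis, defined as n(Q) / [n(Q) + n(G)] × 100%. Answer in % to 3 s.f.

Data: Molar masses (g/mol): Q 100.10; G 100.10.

77.4 %

n(Q) = 174 / 100.10 = 1.738 mol
n(G) = 50.8 / 100.10 = 0.5075 mol
selectivity = 1.738/(1.738+0.5075) × 100 = 77.40 %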